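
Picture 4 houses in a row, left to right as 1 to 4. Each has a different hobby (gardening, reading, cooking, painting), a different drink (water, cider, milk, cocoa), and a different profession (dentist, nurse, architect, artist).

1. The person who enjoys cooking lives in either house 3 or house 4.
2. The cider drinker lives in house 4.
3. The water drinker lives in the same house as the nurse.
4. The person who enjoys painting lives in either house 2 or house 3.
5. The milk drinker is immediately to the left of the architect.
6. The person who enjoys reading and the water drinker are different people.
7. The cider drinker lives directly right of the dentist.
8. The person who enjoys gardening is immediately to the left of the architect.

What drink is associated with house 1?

cocoa

Clue 2 places the cider drinker in house 4.
Clue 7: the dentist is in house 3.
The person who enjoys cooking is narrowed to house 3 or 4; consider each.
Placing it in house 3 leads to a contradiction, so it's in house 4.
The person who enjoys gardening is narrowed to house 1 or 3; consider each.
Placing it in house 1 leads to a contradiction, so it's in house 3.
Clue 8 places the architect in house 4.
The only hobby still possible for house 1 is reading.
House 2 hobby: only painting fits.
Clue 5: the milk drinker is in house 3.
Clue 6 places the water drinker in house 2.
So house 1 gets cocoa for drink.
Clue 3: the nurse is in house 2.
House 1's profession must be artist (nothing else left).
So: house 1 = reading/cocoa/artist, house 2 = painting/water/nurse, house 3 = gardening/milk/dentist, house 4 = cooking/cider/architect.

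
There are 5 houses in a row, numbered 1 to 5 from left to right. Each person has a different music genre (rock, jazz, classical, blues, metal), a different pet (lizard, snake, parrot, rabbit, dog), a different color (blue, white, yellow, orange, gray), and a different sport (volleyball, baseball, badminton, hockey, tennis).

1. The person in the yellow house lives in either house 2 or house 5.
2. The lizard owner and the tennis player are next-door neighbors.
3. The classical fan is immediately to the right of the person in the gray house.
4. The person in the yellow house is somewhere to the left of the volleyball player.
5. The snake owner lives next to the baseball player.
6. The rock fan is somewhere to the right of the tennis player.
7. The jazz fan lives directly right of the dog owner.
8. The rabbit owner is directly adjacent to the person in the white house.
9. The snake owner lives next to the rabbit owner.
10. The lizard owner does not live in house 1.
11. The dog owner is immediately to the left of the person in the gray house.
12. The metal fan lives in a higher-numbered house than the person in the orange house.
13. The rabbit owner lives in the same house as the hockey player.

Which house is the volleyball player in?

Clue 4 places the person in the yellow house in house 2.
House 1 music genre: only blues fits.
The classical fan is narrowed to house 4 or 5; consider each.
Placing it in house 5 leads to a contradiction, so it's in house 4.
Clue 3 places the person in the gray house in house 3.
From clue 11, the dog owner must be in house 2.
So house 2 gets metal for music genre.
The only music genre still possible for house 3 is jazz.
House 5's music genre must be rock (nothing else left).
That leaves parrot as the pet for house 1.
House 1's sport must be badminton (nothing else left).
Clue 12 places the person in the orange house in house 1.
The person in the blue house is narrowed to house 4 or 5; consider each.
Placing it in house 4 leads to a contradiction, so it's in house 5.
House 4 color: only white fits.
From clue 9, the snake owner must be in house 4.
That leaves tennis as the sport for house 2.
That leaves volleyball as the sport for house 4.
Clue 2 places the lizard owner in house 3.
The only pet still possible for house 5 is rabbit.
From clue 13, the hockey player must be in house 5.
House 3 sport: only baseball fits.
So: house 1 = blues/parrot/orange/badminton, house 2 = metal/dog/yellow/tennis, house 3 = jazz/lizard/gray/baseball, house 4 = classical/snake/white/volleyball, house 5 = rock/rabbit/blue/hockey.

4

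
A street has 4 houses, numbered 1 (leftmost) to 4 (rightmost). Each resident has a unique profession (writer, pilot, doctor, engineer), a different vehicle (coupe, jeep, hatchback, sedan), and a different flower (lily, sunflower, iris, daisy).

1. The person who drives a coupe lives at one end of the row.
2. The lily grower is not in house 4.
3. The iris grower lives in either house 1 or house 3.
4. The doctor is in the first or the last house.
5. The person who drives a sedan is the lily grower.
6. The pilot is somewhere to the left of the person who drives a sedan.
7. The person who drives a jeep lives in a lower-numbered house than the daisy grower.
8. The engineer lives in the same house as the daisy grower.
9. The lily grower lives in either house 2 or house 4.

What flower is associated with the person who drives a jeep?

iris

The lily grower is in house 2 (clue 9).
By clue 5, the person who drives a sedan is in house 2.
The pilot is in house 1 (clue 6).
House 2's profession must be writer (nothing else left).
So house 3 gets engineer for profession.
House 4 profession: only doctor fits.
The daisy grower is in house 3 (clue 8).
House 4 flower: only sunflower fits.
Clue 7: the person who drives a jeep is in house 1.
The only vehicle still possible for house 3 is hatchback.
House 4's vehicle must be coupe (nothing else left).
That leaves iris as the flower for house 1.
So: house 1 = pilot/jeep/iris, house 2 = writer/sedan/lily, house 3 = engineer/hatchback/daisy, house 4 = doctor/coupe/sunflower.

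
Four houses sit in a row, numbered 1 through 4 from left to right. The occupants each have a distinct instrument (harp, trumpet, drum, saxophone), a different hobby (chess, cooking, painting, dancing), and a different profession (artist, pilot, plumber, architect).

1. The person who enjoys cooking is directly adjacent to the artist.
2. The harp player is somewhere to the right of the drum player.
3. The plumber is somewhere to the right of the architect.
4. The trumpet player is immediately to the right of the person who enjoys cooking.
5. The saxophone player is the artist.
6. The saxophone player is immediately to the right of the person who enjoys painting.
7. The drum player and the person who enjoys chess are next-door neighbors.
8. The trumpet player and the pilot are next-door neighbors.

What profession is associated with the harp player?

pilot

That leaves drum as the instrument for house 1.
Clue 7: the person who enjoys chess is in house 2.
House 4 hobby: only dancing fits.
The only instrument still possible for house 3 is harp.
The saxophone player is narrowed to house 2 or 4; consider each.
Placing it in house 4 leads to a contradiction, so it's in house 2.
Clue 5: the artist is in house 2.
Clue 6 places the person who enjoys painting in house 1.
The only instrument still possible for house 4 is trumpet.
House 3's hobby must be cooking (nothing else left).
House 4's profession must be plumber (nothing else left).
Clue 8 places the pilot in house 3.
So house 1 gets architect for profession.
So: house 1 = drum/painting/architect, house 2 = saxophone/chess/artist, house 3 = harp/cooking/pilot, house 4 = trumpet/dancing/plumber.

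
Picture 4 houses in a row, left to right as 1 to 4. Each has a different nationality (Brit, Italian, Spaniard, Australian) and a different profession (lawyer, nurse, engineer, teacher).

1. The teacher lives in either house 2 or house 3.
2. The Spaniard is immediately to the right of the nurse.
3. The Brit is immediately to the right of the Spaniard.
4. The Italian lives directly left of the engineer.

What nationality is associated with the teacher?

The Brit is narrowed to house 3 or 4; consider each.
Placing it in house 4 leads to a contradiction, so it's in house 3.
Clue 3: the Spaniard is in house 2.
That leaves Australian as the nationality for house 4.
The nurse is in house 1 (clue 2).
Clue 4 places the engineer in house 2.
House 1's nationality must be Italian (nothing else left).
The only profession still possible for house 3 is teacher.
The only profession still possible for house 4 is lawyer.
So: house 1 = Italian/nurse, house 2 = Spaniard/engineer, house 3 = Brit/teacher, house 4 = Australian/lawyer.

Brit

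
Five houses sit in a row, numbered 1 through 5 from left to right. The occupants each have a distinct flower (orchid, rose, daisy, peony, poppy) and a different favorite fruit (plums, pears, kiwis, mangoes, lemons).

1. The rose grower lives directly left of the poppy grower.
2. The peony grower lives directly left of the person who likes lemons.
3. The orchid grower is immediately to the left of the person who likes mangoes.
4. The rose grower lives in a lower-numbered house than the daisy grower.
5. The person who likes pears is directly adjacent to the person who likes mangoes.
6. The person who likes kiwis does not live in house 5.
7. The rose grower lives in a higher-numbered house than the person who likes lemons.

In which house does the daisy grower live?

5

The daisy grower is narrowed to house 4 or 5; consider each.
Placing it in house 4 leads to a contradiction, so it's in house 5.
The only flower still possible for house 4 is poppy.
The person who likes lemons is in house 2 (clue 7).
That leaves rose as the flower for house 3.
Clue 2 places the peony grower in house 1.
From clue 3, the orchid grower must be in house 2.
From clue 3, the person who likes mangoes must be in house 3.
From clue 5, the person who likes pears must be in house 4.
House 5 favorite fruit: only plums fits.
So house 1 gets kiwis for favorite fruit.
So: house 1 = peony/kiwis, house 2 = orchid/lemons, house 3 = rose/mangoes, house 4 = poppy/pears, house 5 = daisy/plums.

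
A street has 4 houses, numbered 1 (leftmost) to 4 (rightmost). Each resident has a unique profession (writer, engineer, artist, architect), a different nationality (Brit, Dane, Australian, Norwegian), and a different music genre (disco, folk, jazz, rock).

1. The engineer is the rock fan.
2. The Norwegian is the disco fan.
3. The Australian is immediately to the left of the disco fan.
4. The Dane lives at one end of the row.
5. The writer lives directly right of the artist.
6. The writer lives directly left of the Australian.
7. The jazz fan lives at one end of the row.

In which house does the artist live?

1

Clue 6: the writer is in house 2.
From clue 6, the Australian must be in house 3.
Clue 3 places the disco fan in house 4.
By clue 5, the artist is in house 1.
That leaves jazz as the music genre for house 1.
House 2 music genre: only folk fits.
House 3's music genre must be rock (nothing else left).
From clue 1, the engineer must be in house 3.
From clue 2, the Norwegian must be in house 4.
The only profession still possible for house 4 is architect.
House 2's nationality must be Brit (nothing else left).
House 1's nationality must be Dane (nothing else left).
So: house 1 = artist/Dane/jazz, house 2 = writer/Brit/folk, house 3 = engineer/Australian/rock, house 4 = architect/Norwegian/disco.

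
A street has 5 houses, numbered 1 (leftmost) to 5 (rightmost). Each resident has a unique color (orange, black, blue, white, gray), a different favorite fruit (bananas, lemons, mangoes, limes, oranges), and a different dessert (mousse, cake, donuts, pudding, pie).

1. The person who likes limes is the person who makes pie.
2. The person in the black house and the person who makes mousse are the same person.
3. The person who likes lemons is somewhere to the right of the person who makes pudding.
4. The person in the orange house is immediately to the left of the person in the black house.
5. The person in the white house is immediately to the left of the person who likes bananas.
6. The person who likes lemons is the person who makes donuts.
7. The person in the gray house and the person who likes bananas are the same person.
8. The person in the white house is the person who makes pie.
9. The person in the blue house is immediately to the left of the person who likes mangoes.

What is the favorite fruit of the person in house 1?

limes

The person in the black house is narrowed to house 2 or 3 or 4 or 5; consider each.
Placing it in house 2 and house 3 and house 4 leads to a contradiction, so it's in house 5.
The person who makes mousse is in house 5 (clue 2).
Clue 4: the person in the orange house is in house 4.
House 5 favorite fruit: only oranges fits.
House 1 favorite fruit: only limes fits.
Clue 1 places the person who makes pie in house 1.
From clue 8, the person in the white house must be in house 1.
From clue 5, the person who likes bananas must be in house 2.
Clue 7: the person in the gray house is in house 2.
House 3 color: only blue fits.
The person who likes mangoes is in house 4 (clue 9).
So house 3 gets lemons for favorite fruit.
Clue 3 places the person who makes pudding in house 2.
Clue 6 places the person who makes donuts in house 3.
That leaves cake as the dessert for house 4.
So: house 1 = white/limes/pie, house 2 = gray/bananas/pudding, house 3 = blue/lemons/donuts, house 4 = orange/mangoes/cake, house 5 = black/oranges/mousse.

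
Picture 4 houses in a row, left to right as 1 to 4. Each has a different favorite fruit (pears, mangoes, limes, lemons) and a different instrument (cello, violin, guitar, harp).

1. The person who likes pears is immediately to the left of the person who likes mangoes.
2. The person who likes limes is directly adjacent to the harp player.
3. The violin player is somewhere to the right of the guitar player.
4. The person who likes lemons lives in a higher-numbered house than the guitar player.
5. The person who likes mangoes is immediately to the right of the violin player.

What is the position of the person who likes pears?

House 1 favorite fruit: only limes fits.
By clue 2, the harp player is in house 2.
That leaves cello as the instrument for house 4.
By clue 5, the person who likes mangoes is in house 4.
House 1 instrument: only guitar fits.
The only instrument still possible for house 3 is violin.
The person who likes pears is in house 3 (clue 1).
The only favorite fruit still possible for house 2 is lemons.
So: house 1 = limes/guitar, house 2 = lemons/harp, house 3 = pears/violin, house 4 = mangoes/cello.

3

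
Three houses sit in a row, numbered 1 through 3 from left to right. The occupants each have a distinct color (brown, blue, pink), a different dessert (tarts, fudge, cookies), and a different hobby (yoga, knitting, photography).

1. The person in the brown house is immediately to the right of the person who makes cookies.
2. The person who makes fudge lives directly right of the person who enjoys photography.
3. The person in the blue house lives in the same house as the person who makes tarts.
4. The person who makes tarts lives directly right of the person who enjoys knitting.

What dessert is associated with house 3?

tarts

So house 1 gets cookies for dessert.
So house 3 gets yoga for hobby.
The person in the brown house is in house 2 (clue 1).
That leaves pink as the color for house 1.
That leaves blue as the color for house 3.
The person who makes tarts is in house 3 (clue 3).
From clue 4, the person who enjoys knitting must be in house 2.
That leaves fudge as the dessert for house 2.
House 1's hobby must be photography (nothing else left).
So: house 1 = pink/cookies/photography, house 2 = brown/fudge/knitting, house 3 = blue/tarts/yoga.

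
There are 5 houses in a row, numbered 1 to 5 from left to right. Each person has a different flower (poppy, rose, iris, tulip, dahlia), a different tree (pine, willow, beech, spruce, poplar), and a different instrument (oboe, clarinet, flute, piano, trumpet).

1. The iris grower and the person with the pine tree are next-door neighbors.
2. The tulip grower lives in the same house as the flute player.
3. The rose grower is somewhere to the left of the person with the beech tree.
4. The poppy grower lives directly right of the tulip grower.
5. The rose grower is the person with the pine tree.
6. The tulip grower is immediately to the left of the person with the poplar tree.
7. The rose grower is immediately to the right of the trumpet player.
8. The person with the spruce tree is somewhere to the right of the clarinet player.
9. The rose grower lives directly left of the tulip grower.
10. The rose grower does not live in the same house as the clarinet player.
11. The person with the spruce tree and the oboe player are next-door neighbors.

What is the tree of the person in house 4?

beech

The only tree still possible for house 1 is willow.
The poppy grower is narrowed to house 4 or 5; consider each.
Placing it in house 4 leads to a contradiction, so it's in house 5.
By clue 4, the tulip grower is in house 4.
Clue 6 places the person with the poplar tree in house 5.
Clue 9 places the rose grower in house 3.
Clue 2: the flute player is in house 4.
By clue 3, the person with the beech tree is in house 4.
From clue 5, the person with the pine tree must be in house 3.
The trumpet player is in house 2 (clue 7).
House 2 tree: only spruce fits.
From clue 1, the iris grower must be in house 2.
The only flower still possible for house 1 is dahlia.
House 1 instrument: only clarinet fits.
House 5 instrument: only piano fits.
House 3 instrument: only oboe fits.
So: house 1 = dahlia/willow/clarinet, house 2 = iris/spruce/trumpet, house 3 = rose/pine/oboe, house 4 = tulip/beech/flute, house 5 = poppy/poplar/piano.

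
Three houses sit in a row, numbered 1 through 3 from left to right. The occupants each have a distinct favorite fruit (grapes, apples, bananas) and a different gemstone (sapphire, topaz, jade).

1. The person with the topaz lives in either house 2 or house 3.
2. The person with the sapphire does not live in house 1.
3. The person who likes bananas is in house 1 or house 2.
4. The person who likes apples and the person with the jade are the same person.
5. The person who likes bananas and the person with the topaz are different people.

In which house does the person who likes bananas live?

So house 1 gets jade for gemstone.
Clue 4 places the person who likes apples in house 1.
House 2 favorite fruit: only bananas fits.
House 3 favorite fruit: only grapes fits.
Clue 5 places the person with the topaz in house 3.
That leaves sapphire as the gemstone for house 2.
So: house 1 = apples/jade, house 2 = bananas/sapphire, house 3 = grapes/topaz.

2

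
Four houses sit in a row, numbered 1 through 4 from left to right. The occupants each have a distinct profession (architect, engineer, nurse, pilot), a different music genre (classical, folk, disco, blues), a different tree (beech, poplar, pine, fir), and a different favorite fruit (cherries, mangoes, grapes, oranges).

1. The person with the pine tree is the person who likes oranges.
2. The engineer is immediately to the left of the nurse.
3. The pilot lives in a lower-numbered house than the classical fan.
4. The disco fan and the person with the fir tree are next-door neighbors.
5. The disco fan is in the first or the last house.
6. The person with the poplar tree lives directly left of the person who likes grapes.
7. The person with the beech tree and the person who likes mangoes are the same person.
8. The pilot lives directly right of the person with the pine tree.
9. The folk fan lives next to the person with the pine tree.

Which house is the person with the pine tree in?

1

House 4 tree: only beech fits.
From clue 7, the person who likes mangoes must be in house 4.
So house 3 gets fir for tree.
From clue 4, the disco fan must be in house 4.
By clue 3, the pilot is in house 2.
The person with the pine tree is in house 1 (clue 8).
The folk fan is in house 2 (clue 9).
House 1's music genre must be blues (nothing else left).
So house 3 gets classical for music genre.
That leaves poplar as the tree for house 2.
From clue 1, the person who likes oranges must be in house 1.
From clue 2, the engineer must be in house 3.
The nurse is in house 4 (clue 2).
Clue 6 places the person who likes grapes in house 3.
House 1's profession must be architect (nothing else left).
That leaves cherries as the favorite fruit for house 2.
So: house 1 = architect/blues/pine/oranges, house 2 = pilot/folk/poplar/cherries, house 3 = engineer/classical/fir/grapes, house 4 = nurse/disco/beech/mangoes.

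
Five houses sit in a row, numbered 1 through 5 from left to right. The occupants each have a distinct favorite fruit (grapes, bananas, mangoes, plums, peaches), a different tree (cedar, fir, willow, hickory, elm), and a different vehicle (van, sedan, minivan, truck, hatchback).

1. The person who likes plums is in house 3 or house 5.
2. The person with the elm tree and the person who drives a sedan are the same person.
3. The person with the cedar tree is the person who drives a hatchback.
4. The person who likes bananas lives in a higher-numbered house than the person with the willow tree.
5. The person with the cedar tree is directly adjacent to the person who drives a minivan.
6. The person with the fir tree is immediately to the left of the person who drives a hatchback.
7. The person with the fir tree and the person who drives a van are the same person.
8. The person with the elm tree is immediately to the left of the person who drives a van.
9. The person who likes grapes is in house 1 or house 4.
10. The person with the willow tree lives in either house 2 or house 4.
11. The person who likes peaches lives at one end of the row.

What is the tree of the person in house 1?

The only favorite fruit still possible for house 2 is mangoes.
The person who likes grapes is narrowed to house 1 or 4; consider each.
Placing it in house 1 leads to a contradiction, so it's in house 4.
House 1 favorite fruit: only peaches fits.
The person who likes bananas is narrowed to house 3 or 5; consider each.
Placing it in house 3 leads to a contradiction, so it's in house 5.
So house 3 gets plums for favorite fruit.
The person with the willow tree is narrowed to house 2 or 4; consider each.
Placing it in house 2 leads to a contradiction, so it's in house 4.
By clue 6, the person with the fir tree is in house 2.
Clue 6 places the person who drives a hatchback in house 3.
By clue 7, the person who drives a van is in house 2.
Clue 8 places the person with the elm tree in house 1.
The only vehicle still possible for house 4 is minivan.
House 5's vehicle must be truck (nothing else left).
The person with the cedar tree is in house 3 (clue 3).
House 5's tree must be hickory (nothing else left).
The only vehicle still possible for house 1 is sedan.
So: house 1 = peaches/elm/sedan, house 2 = mangoes/fir/van, house 3 = plums/cedar/hatchback, house 4 = grapes/willow/minivan, house 5 = bananas/hickory/truck.

elm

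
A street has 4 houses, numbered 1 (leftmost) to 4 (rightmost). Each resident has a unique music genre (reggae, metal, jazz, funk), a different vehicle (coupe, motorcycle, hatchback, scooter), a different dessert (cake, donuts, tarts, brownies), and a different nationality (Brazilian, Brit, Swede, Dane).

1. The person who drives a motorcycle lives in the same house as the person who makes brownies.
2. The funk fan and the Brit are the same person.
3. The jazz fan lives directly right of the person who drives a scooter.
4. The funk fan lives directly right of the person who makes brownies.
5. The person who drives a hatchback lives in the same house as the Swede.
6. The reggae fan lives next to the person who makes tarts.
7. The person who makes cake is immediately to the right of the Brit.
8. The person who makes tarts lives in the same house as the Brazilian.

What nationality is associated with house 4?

Swede

The funk fan is narrowed to house 2 or 3; consider each.
Placing it in house 2 leads to a contradiction, so it's in house 3.
By clue 2, the Brit is in house 3.
From clue 4, the person who makes brownies must be in house 2.
Clue 7: the person who makes cake is in house 4.
By clue 1, the person who drives a motorcycle is in house 2.
Clue 8 places the person who makes tarts in house 1.
From clue 8, the Brazilian must be in house 1.
The only music genre still possible for house 1 is metal.
The only dessert still possible for house 3 is donuts.
Clue 5: the person who drives a hatchback is in house 4.
From clue 5, the Swede must be in house 4.
Clue 6 places the reggae fan in house 2.
The only music genre still possible for house 4 is jazz.
The only nationality still possible for house 2 is Dane.
The person who drives a scooter is in house 3 (clue 3).
House 1 vehicle: only coupe fits.
So: house 1 = metal/coupe/tarts/Brazilian, house 2 = reggae/motorcycle/brownies/Dane, house 3 = funk/scooter/donuts/Brit, house 4 = jazz/hatchback/cake/Swede.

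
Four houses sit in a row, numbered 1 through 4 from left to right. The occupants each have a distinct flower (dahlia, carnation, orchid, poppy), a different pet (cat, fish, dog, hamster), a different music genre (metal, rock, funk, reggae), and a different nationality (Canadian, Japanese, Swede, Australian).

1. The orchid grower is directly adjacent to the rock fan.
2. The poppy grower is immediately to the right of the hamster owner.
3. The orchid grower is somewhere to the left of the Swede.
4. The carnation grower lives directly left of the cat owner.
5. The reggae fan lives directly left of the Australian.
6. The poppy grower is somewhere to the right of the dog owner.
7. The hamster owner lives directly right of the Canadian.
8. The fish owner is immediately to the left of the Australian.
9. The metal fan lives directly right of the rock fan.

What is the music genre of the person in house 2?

The only pet still possible for house 4 is cat.
By clue 4, the carnation grower is in house 3.
House 4 flower: only poppy fits.
Clue 2 places the hamster owner in house 3.
From clue 7, the Canadian must be in house 2.
The only nationality still possible for house 1 is Japanese.
The fish owner is in house 2 (clue 8).
By clue 8, the Australian is in house 3.
So house 1 gets dog for pet.
House 4 nationality: only Swede fits.
Clue 5: the reggae fan is in house 2.
Clue 1: the orchid grower is in house 2.
From clue 9, the metal fan must be in house 4.
Clue 9 places the rock fan in house 3.
That leaves dahlia as the flower for house 1.
So house 1 gets funk for music genre.
So: house 1 = dahlia/dog/funk/Japanese, house 2 = orchid/fish/reggae/Canadian, house 3 = carnation/hamster/rock/Australian, house 4 = poppy/cat/metal/Swede.

reggae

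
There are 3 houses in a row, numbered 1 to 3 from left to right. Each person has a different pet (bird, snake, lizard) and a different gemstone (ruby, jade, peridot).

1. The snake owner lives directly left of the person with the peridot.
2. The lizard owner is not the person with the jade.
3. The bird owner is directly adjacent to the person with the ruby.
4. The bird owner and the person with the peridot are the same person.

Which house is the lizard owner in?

3

The bird owner is narrowed to house 2 or 3; consider each.
Placing it in house 3 leads to a contradiction, so it's in house 2.
The person with the peridot is in house 2 (clue 4).
House 1 pet: only snake fits.
That leaves lizard as the pet for house 3.
By clue 2, the person with the jade is in house 1.
House 3 gemstone: only ruby fits.
So: house 1 = snake/jade, house 2 = bird/peridot, house 3 = lizard/ruby.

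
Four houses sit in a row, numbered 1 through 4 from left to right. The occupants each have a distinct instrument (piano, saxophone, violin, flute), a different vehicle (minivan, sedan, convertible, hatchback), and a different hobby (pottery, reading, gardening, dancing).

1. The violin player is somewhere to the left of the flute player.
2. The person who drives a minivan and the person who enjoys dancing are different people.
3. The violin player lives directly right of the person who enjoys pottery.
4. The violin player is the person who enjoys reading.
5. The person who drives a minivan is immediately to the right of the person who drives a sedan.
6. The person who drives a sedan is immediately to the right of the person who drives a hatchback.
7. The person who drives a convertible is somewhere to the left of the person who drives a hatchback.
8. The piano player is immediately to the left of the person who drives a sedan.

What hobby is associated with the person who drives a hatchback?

From clue 7, the person who drives a convertible must be in house 1.
By clue 7, the person who drives a hatchback is in house 2.
That leaves minivan as the vehicle for house 4.
Clue 8: the piano player is in house 2.
The only instrument still possible for house 1 is saxophone.
So house 3 gets violin for instrument.
That leaves flute as the instrument for house 4.
So house 3 gets sedan for vehicle.
So house 4 gets gardening for hobby.
From clue 3, the person who enjoys pottery must be in house 2.
By clue 4, the person who enjoys reading is in house 3.
House 1's hobby must be dancing (nothing else left).
So: house 1 = saxophone/convertible/dancing, house 2 = piano/hatchback/pottery, house 3 = violin/sedan/reading, house 4 = flute/minivan/gardening.

pottery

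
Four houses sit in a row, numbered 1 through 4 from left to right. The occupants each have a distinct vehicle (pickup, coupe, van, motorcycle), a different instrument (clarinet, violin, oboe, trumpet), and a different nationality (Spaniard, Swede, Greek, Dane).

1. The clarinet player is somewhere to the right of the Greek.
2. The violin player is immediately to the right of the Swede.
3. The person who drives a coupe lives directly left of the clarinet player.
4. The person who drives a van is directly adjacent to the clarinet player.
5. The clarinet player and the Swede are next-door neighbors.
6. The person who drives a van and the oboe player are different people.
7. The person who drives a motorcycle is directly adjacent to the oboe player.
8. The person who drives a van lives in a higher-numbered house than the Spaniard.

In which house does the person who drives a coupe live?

1

House 4 nationality: only Dane fits.
The person who drives a coupe is narrowed to house 1 or 2 or 3; consider each.
Placing it in house 2 and house 3 leads to a contradiction, so it's in house 1.
By clue 3, the clarinet player is in house 2.
Clue 4 places the person who drives a van in house 3.
So house 2 gets motorcycle for vehicle.
The only vehicle still possible for house 4 is pickup.
Clue 1 places the Greek in house 1.
From clue 2, the violin player must be in house 4.
From clue 2, the Swede must be in house 3.
From clue 7, the oboe player must be in house 1.
House 3 instrument: only trumpet fits.
House 2 nationality: only Spaniard fits.
So: house 1 = coupe/oboe/Greek, house 2 = motorcycle/clarinet/Spaniard, house 3 = van/trumpet/Swede, house 4 = pickup/violin/Dane.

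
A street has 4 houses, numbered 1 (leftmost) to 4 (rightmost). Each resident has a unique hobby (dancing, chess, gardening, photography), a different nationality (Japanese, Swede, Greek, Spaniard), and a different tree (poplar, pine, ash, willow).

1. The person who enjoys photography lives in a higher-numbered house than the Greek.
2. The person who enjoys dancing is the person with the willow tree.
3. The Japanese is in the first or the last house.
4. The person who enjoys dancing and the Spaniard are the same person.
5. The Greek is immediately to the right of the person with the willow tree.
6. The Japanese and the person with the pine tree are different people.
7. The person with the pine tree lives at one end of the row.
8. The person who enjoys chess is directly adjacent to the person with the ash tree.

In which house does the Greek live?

3

The person who enjoys dancing is narrowed to house 1 or 2; consider each.
Placing it in house 1 leads to a contradiction, so it's in house 2.
From clue 2, the person with the willow tree must be in house 2.
The Spaniard is in house 2 (clue 4).
Clue 5: the Greek is in house 3.
From clue 1, the person who enjoys photography must be in house 4.
House 1's hobby must be gardening (nothing else left).
House 3 hobby: only chess fits.
By clue 8, the person with the ash tree is in house 4.
The only tree still possible for house 3 is poplar.
The Japanese is in house 4 (clue 6).
House 1's nationality must be Swede (nothing else left).
House 1 tree: only pine fits.
So: house 1 = gardening/Swede/pine, house 2 = dancing/Spaniard/willow, house 3 = chess/Greek/poplar, house 4 = photography/Japanese/ash.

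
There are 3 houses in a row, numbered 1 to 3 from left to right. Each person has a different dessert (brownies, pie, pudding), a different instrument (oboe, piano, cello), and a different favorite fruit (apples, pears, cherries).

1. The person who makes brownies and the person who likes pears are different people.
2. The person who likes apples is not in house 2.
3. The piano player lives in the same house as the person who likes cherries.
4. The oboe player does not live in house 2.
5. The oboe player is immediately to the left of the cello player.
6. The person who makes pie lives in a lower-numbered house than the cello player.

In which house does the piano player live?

By clue 5, the oboe player is in house 1.
Clue 5 places the cello player in house 2.
Clue 6: the person who makes pie is in house 1.
House 3's instrument must be piano (nothing else left).
Clue 3: the person who likes cherries is in house 3.
House 2's favorite fruit must be pears (nothing else left).
From clue 1, the person who makes brownies must be in house 3.
So house 2 gets pudding for dessert.
So house 1 gets apples for favorite fruit.
So: house 1 = pie/oboe/apples, house 2 = pudding/cello/pears, house 3 = brownies/piano/cherries.

3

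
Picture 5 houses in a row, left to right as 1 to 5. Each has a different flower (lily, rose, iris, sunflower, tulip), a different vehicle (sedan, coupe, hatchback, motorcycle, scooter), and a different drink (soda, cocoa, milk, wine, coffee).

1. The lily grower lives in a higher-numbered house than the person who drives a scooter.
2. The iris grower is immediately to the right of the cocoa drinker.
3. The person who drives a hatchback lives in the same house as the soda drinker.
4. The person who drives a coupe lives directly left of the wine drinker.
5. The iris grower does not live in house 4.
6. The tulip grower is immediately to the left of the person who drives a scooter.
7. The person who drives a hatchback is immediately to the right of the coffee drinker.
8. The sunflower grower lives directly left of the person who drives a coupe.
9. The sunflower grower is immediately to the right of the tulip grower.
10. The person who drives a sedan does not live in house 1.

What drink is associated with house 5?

wine

So house 1 gets motorcycle for vehicle.
The sunflower grower is narrowed to house 2 or 3; consider each.
Placing it in house 2 leads to a contradiction, so it's in house 3.
By clue 8, the person who drives a coupe is in house 4.
Clue 9: the tulip grower is in house 2.
So house 1 gets rose for flower.
The only flower still possible for house 4 is lily.
So house 5 gets iris for flower.
From clue 2, the cocoa drinker must be in house 4.
Clue 4 places the wine drinker in house 5.
Clue 6 places the person who drives a scooter in house 3.
Clue 3 places the person who drives a hatchback in house 2.
Clue 3 places the soda drinker in house 2.
Clue 7 places the coffee drinker in house 1.
House 5 vehicle: only sedan fits.
So house 3 gets milk for drink.
So: house 1 = rose/motorcycle/coffee, house 2 = tulip/hatchback/soda, house 3 = sunflower/scooter/milk, house 4 = lily/coupe/cocoa, house 5 = iris/sedan/wine.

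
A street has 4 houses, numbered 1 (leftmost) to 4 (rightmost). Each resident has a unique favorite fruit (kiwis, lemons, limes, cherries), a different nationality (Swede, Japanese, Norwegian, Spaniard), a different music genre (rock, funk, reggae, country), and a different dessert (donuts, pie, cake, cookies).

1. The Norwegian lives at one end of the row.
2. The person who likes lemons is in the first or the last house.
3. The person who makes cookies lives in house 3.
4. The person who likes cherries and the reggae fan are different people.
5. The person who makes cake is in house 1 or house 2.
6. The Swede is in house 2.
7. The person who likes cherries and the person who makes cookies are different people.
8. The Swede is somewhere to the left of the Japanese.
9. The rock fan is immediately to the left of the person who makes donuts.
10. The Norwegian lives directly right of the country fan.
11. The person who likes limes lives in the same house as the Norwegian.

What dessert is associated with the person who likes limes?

pie

Clue 3: the person who makes cookies is in house 3.
From clue 6, the Swede must be in house 2.
From clue 10, the Norwegian must be in house 4.
Clue 10: the country fan is in house 3.
By clue 11, the person who likes limes is in house 4.
So house 3 gets kiwis for favorite fruit.
House 1's nationality must be Spaniard (nothing else left).
House 3 nationality: only Japanese fits.
From clue 9, the rock fan must be in house 1.
Clue 9 places the person who makes donuts in house 2.
House 1 favorite fruit: only lemons fits.
House 2's favorite fruit must be cherries (nothing else left).
So house 1 gets cake for dessert.
That leaves pie as the dessert for house 4.
From clue 4, the reggae fan must be in house 4.
House 2's music genre must be funk (nothing else left).
So: house 1 = lemons/Spaniard/rock/cake, house 2 = cherries/Swede/funk/donuts, house 3 = kiwis/Japanese/country/cookies, house 4 = limes/Norwegian/reggae/pie.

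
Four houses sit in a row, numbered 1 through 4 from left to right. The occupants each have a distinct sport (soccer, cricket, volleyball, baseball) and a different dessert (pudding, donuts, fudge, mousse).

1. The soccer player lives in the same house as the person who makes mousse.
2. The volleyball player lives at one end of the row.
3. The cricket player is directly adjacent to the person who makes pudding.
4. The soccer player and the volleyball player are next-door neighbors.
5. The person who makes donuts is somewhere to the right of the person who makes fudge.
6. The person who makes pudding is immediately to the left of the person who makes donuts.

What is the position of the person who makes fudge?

1

House 4's dessert must be donuts (nothing else left).
From clue 6, the person who makes pudding must be in house 3.
The only dessert still possible for house 1 is fudge.
House 2 dessert: only mousse fits.
By clue 1, the soccer player is in house 2.
From clue 4, the volleyball player must be in house 1.
That leaves baseball as the sport for house 3.
The only sport still possible for house 4 is cricket.
So: house 1 = volleyball/fudge, house 2 = soccer/mousse, house 3 = baseball/pudding, house 4 = cricket/donuts.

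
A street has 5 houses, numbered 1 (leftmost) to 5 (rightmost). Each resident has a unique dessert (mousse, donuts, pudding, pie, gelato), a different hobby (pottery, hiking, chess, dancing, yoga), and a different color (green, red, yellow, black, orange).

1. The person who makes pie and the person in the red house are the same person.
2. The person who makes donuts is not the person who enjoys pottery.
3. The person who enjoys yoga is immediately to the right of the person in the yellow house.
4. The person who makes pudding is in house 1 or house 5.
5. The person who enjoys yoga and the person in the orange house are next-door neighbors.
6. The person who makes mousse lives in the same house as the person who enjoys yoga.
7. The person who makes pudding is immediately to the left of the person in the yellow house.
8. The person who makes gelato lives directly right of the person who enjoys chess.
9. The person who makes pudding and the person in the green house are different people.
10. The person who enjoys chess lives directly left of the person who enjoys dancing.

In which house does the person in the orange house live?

Clue 7 places the person who makes pudding in house 1.
Clue 7 places the person in the yellow house in house 2.
The person who enjoys yoga is in house 3 (clue 3).
The person in the orange house is in house 4 (clue 5).
Clue 6 places the person who makes mousse in house 3.
The only color still possible for house 1 is black.
Clue 1 places the person who makes pie in house 5.
By clue 1, the person in the red house is in house 5.
House 2's dessert must be gelato (nothing else left).
That leaves donuts as the dessert for house 4.
House 3 color: only green fits.
The person who enjoys chess is in house 1 (clue 8).
The person who enjoys dancing is in house 2 (clue 10).
So house 4 gets hiking for hobby.
The only hobby still possible for house 5 is pottery.
So: house 1 = pudding/chess/black, house 2 = gelato/dancing/yellow, house 3 = mousse/yoga/green, house 4 = donuts/hiking/orange, house 5 = pie/pottery/red.

4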